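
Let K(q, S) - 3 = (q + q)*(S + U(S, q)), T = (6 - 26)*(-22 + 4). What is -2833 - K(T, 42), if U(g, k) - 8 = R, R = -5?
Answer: -35236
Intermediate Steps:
U(g, k) = 3 (U(g, k) = 8 - 5 = 3)
T = 360 (T = -20*(-18) = 360)
K(q, S) = 3 + 2*q*(3 + S) (K(q, S) = 3 + (q + q)*(S + 3) = 3 + (2*q)*(3 + S) = 3 + 2*q*(3 + S))
-2833 - K(T, 42) = -2833 - (3 + 6*360 + 2*42*360) = -2833 - (3 + 2160 + 30240) = -2833 - 1*32403 = -2833 - 32403 = -35236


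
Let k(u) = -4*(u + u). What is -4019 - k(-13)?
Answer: -4123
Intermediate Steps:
k(u) = -8*u
-4019 - k(-13) = -4019 - (-8)*(-13) = -4019 - 1*104 = -4019 - 104 = -4123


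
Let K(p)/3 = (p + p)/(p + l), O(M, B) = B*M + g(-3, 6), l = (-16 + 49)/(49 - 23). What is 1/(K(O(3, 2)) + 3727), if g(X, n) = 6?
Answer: 115/429229 ≈ 0.00026792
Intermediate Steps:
l = 33/26 ≈ 1.2692
O(M, B) = 6 + B*M (O(M, B) = B*M + 6 = 6 + B*M)
K(p) = 6*p/(33/26 + p) (K(p) = 3*((p + p)/(p + 33/26)) = 3*((2*p)/(33/26 + p)) = 3*(2*p/(33/26 + p)) = 6*p/(33/26 + p))
1/(K(O(3, 2)) + 3727) = 1/(156*(6 + 2*3)/(33 + 26*(6 + 2*3)) + 3727) = 1/(156*(6 + 6)/(33 + 26*(6 + 6)) + 3727) = 1/(156*12/(33 + 26*12) + 3727) = 1/(156*12/(33 + 312) + 3727) = 1/(156*12/345 + 3727) = 1/(156*12*(1/345) + 3727) = 1/(624/115 + 3727) = 1/(429229/115) = 115/429229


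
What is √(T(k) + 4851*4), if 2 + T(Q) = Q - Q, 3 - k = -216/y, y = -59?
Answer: √19402 ≈ 139.29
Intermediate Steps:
k = -39/59 (k = 3 - (-216)/(-59) = 3 - (-216)*(-1)/59 = 3 - 1*216/59 = 3 - 216/59 = -39/59 ≈ -0.66102)
T(Q) = -2 (T(Q) = -2 + (Q - Q) = -2 + 0 = -2)
√(T(k) + 4851*4) = √(-2 + 4851*4) = √(-2 + 19404) = √19402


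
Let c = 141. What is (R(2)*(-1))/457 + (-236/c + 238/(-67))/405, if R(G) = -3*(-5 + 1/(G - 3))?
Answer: -18286144/349699599 ≈ -0.052291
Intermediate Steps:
R(G) = 15 - 3/(-3 + G) (R(G) = -3*(-5 + 1/(-3 + G)) = 15 - 3/(-3 + G))
(R(2)*(-1))/457 + (-236/c + 238/(-67))/405 = ((3*(-16 + 5*2)/(-3 + 2))*(-1))/457 + (-236/141 + 238/(-67))/405 = ((3*(-16 + 10)/(-1))*(-1))*(1/457) + (-236*1/141 + 238*(-1/67))*(1/405) = ((3*(-1)*(-6))*(-1))*(1/457) + (-236/141 - 238/67)*(1/405) = (18*(-1))*(1/457) - 49370/9447*1/405 = -18*1/457 - 9874/765207 = -18/457 - 9874/765207 = -18286144/349699599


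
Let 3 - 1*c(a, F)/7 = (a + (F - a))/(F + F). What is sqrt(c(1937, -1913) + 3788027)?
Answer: sqrt(15152178)/2 ≈ 1946.3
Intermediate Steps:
c(a, F) = 35/2 (c(a, F) = 21 - 7*(a + (F - a))/(F + F) = 21 - 7*F/(2*F) = 21 - 7*F*1/(2*F) = 21 - 7*1/2 = 21 - 7/2 = 35/2)
sqrt(c(1937, -1913) + 3788027) = sqrt(35/2 + 3788027) = sqrt(7576089/2) = sqrt(15152178)/2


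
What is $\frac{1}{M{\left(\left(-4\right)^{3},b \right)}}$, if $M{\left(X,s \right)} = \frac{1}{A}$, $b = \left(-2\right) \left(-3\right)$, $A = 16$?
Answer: $16$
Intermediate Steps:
$b = 6$
$M{\left(X,s \right)} = \frac{1}{16}$
$\frac{1}{M{\left(\left(-4\right)^{3},b \right)}} = \frac{1}{\frac{1}{16}} = 16$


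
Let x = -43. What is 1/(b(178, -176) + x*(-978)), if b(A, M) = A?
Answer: 1/42232 ≈ 2.3679e-5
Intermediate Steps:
1/(b(178, -176) + x*(-978)) = 1/(178 - 43*(-978)) = 1/(178 + 42054) = 1/42232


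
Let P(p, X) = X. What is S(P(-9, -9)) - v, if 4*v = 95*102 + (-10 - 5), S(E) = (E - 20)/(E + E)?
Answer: -87017/36 ≈ -2417.1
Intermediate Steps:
S(E) = (-20 + E)/(2*E) (S(E) = (-20 + E)/((2*E)) = (-20 + E)*(1/(2*E)) = (-20 + E)/(2*E))
v = 9675/4 (v = (95*102 + (-10 - 5))/4 = (9690 - 15)/4 = (¼)*9675 = 9675/4 ≈ 2418.8)
S(P(-9, -9)) - v = (½)*(-20 - 9)/(-9) - 1*9675/4 = (½)*(-⅑)*(-29) - 9675/4 = 29/18 - 9675/4 = -87017/36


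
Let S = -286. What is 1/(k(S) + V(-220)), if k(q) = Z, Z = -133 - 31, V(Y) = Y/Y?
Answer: -1/163 ≈ -0.0061350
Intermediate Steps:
V(Y) = 1
Z = -164
k(q) = -164
1/(k(S) + V(-220)) = 1/(-164 + 1) = 1/(-163) = -1/163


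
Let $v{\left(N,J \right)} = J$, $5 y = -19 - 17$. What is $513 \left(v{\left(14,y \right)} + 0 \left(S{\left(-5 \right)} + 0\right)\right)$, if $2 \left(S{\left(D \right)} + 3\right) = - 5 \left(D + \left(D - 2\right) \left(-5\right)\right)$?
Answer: $- \frac{18468}{5} \approx -3693.6$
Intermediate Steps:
$y = - \frac{36}{5}$ ($y = \frac{-19 - 17}{5} = \frac{1}{5} \left(-36\right) = - \frac{36}{5} \approx -7.2$)
$S{\left(D \right)} = -28 + 10 D$ ($S{\left(D \right)} = -3 + \frac{\left(-5\right) \left(D + \left(D - 2\right) \left(-5\right)\right)}{2} = -3 + \frac{\left(-5\right) \left(D + \left(-2 + D\right) \left(-5\right)\right)}{2} = -3 + \frac{\left(-5\right) \left(D - \left(-10 + 5 D\right)\right)}{2} = -3 + \frac{\left(-5\right) \left(10 - 4 D\right)}{2} = -3 + \frac{-50 + 20 D}{2} = -3 + \left(-25 + 10 D\right) = -28 + 10 D$)
$513 \left(v{\left(14,y \right)} + 0 \left(S{\left(-5 \right)} + 0\right)\right) = 513 \left(- \frac{36}{5} + 0 \left(\left(-28 + 10 \left(-5\right)\right) + 0\right)\right) = 513 \left(- \frac{36}{5} + 0 \left(\left(-28 - 50\right) + 0\right)\right) = 513 \left(- \frac{36}{5} + 0 \left(-78 + 0\right)\right) = 513 \left(- \frac{36}{5} + 0 \left(-78\right)\right) = 513 \left(- \frac{36}{5} + 0\right) = 513 \left(- \frac{36}{5}\right) = - \frac{18468}{5}$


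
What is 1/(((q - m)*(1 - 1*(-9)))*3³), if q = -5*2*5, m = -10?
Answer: -1/10800 ≈ -9.2593e-5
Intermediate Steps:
q = -50 (q = -10*5 = -50)
1/(((q - m)*(1 - 1*(-9)))*3³) = 1/(((-50 - 1*(-10))*(1 - 1*(-9)))*3³) = 1/(((-50 + 10)*(1 + 9))*27) = 1/(-40*10*27) = 1/(-400*27) = 1/(-10800) = -1/10800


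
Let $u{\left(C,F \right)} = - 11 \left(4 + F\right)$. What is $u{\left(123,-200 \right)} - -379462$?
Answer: $381618$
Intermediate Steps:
$u{\left(C,F \right)} = -44 - 11 F$
$u{\left(123,-200 \right)} - -379462 = \left(-44 - -2200\right) - -379462 = \left(-44 + 2200\right) + 379462 = 2156 + 379462 = 381618$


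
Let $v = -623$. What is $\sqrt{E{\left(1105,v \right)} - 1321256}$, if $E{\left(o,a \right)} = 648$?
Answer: $4 i \sqrt{82538} \approx 1149.2 i$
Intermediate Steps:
$\sqrt{E{\left(1105,v \right)} - 1321256} = \sqrt{648 - 1321256} = \sqrt{-1320608} = 4 i \sqrt{82538}$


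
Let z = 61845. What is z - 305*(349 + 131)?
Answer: -84555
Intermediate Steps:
z - 305*(349 + 131) = 61845 - 305*(349 + 131) = 61845 - 305*480 = 61845 - 1*146400 = 61845 - 146400 = -84555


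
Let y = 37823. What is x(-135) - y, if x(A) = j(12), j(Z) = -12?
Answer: -37835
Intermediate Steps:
x(A) = -12
x(-135) - y = -12 - 1*37823 = -12 - 37823 = -37835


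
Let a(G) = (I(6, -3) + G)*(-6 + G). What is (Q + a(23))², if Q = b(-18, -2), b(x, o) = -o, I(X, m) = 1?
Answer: 168100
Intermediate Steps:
Q = 2 (Q = -1*(-2) = 2)
a(G) = (1 + G)*(-6 + G)
(Q + a(23))² = (2 + (-6 + 23² - 5*23))² = (2 + (-6 + 529 - 115))² = (2 + 408)² = 410² = 168100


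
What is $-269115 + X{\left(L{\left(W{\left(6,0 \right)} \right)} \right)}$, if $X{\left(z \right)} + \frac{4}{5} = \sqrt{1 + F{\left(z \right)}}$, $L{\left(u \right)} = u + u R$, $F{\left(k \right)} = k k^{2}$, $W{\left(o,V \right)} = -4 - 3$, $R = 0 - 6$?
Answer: $- \frac{1345579}{5} + 6 \sqrt{1191} \approx -2.6891 \cdot 10^{5}$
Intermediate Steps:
$R = -6$ ($R = 0 - 6 = -6$)
$W{\left(o,V \right)} = -7$
$F{\left(k \right)} = k^{3}$
$L{\left(u \right)} = - 5 u$ ($L{\left(u \right)} = u + u \left(-6\right) = u - 6 u = - 5 u$)
$X{\left(z \right)} = - \frac{4}{5} + \sqrt{1 + z^{3}}$
$-269115 + X{\left(L{\left(W{\left(6,0 \right)} \right)} \right)} = -269115 - \left(\frac{4}{5} - \sqrt{1 + \left(\left(-5\right) \left(-7\right)\right)^{3}}\right) = -269115 - \left(\frac{4}{5} - \sqrt{1 + 35^{3}}\right) = -269115 - \left(\frac{4}{5} - \sqrt{1 + 42875}\right) = -269115 - \left(\frac{4}{5} - \sqrt{42876}\right) = -269115 - \left(\frac{4}{5} - 6 \sqrt{1191}\right) = - \frac{1345579}{5} + 6 \sqrt{1191}$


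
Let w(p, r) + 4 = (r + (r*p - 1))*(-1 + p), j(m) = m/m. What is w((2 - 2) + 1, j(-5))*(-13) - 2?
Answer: 50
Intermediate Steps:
j(m) = 1
w(p, r) = -4 + (-1 + p)*(-1 + r + p*r) (w(p, r) = -4 + (r + (r*p - 1))*(-1 + p) = -4 + (r + (p*r - 1))*(-1 + p) = -4 + (r + (-1 + p*r))*(-1 + p) = -4 + (-1 + r + p*r)*(-1 + p) = -4 + (-1 + p)*(-1 + r + p*r))
w((2 - 2) + 1, j(-5))*(-13) - 2 = (-3 - ((2 - 2) + 1) - 1*1 + 1*((2 - 2) + 1)²)*(-13) - 2 = (-3 - (0 + 1) - 1 + 1*(0 + 1)²)*(-13) - 2 = (-3 - 1*1 - 1 + 1*1²)*(-13) - 2 = (-3 - 1 - 1 + 1*1)*(-13) - 2 = (-3 - 1 - 1 + 1)*(-13) - 2 = -4*(-13) - 2 = 52 - 2 = 50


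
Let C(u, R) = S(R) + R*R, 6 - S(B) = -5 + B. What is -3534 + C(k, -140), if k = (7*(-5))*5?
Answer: 16217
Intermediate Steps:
S(B) = 11 - B (S(B) = 6 - (-5 + B) = 6 + (5 - B) = 11 - B)
k = -175 (k = -35*5 = -175)
C(u, R) = 11 + R² - R (C(u, R) = (11 - R) + R*R = (11 - R) + R² = 11 + R² - R)
-3534 + C(k, -140) = -3534 + (11 + (-140)² - 1*(-140)) = -3534 + (11 + 19600 + 140) = -3534 + 19751 = 16217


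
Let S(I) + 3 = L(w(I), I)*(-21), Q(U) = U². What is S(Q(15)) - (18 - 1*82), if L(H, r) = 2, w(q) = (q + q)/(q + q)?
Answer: 19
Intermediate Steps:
w(q) = 1 (w(q) = (2*q)/((2*q)) = (2*q)*(1/(2*q)) = 1)
S(I) = -45 (S(I) = -3 + 2*(-21) = -3 - 42 = -45)
S(Q(15)) - (18 - 1*82) = -45 - (18 - 1*82) = -45 - (18 - 82) = -45 - 1*(-64) = -45 + 64 = 19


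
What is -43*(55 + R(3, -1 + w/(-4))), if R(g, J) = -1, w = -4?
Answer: -2322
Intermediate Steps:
-43*(55 + R(3, -1 + w/(-4))) = -43*(55 - 1) = -43*54 = -2322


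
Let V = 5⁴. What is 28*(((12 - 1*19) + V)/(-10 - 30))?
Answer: -2163/5 ≈ -432.60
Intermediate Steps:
V = 625
28*(((12 - 1*19) + V)/(-10 - 30)) = 28*(((12 - 1*19) + 625)/(-10 - 30)) = 28*(((12 - 19) + 625)/(-40)) = 28*((-7 + 625)*(-1/40)) = 28*(618*(-1/40)) = 28*(-309/20) = -2163/5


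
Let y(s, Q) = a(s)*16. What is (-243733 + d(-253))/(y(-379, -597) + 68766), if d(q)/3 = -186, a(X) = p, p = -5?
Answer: -244291/68686 ≈ -3.5566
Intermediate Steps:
a(X) = -5
d(q) = -558 (d(q) = 3*(-186) = -558)
y(s, Q) = -80 (y(s, Q) = -5*16 = -80)
(-243733 + d(-253))/(y(-379, -597) + 68766) = (-243733 - 558)/(-80 + 68766) = -244291/68686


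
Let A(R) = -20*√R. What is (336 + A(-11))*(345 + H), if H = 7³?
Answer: 231168 - 13760*I*√11 ≈ 2.3117e+5 - 45637.0*I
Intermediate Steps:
H = 343
(336 + A(-11))*(345 + H) = (336 - 20*I*√11)*(345 + 343) = (336 - 20*I*√11)*688 = 231168 - 13760*I*√11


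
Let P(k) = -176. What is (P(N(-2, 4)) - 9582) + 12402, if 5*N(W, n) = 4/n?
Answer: 2644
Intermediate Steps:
N(W, n) = 4/(5*n) (N(W, n) = (4/n)/5 = 4/(5*n))
(P(N(-2, 4)) - 9582) + 12402 = (-176 - 9582) + 12402 = -9758 + 12402 = 2644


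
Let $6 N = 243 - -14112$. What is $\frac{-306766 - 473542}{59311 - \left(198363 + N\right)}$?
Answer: $\frac{1560616}{282889} \approx 5.5167$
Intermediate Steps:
$N = \frac{4785}{2}$ ($N = \frac{243 - -14112}{6} = \frac{243 + 14112}{6} = \frac{1}{6} \cdot 14355 = \frac{4785}{2} \approx 2392.5$)
$\frac{-306766 - 473542}{59311 - \left(198363 + N\right)} = \frac{-306766 - 473542}{59311 - \frac{401511}{2}} = - \frac{780308}{59311 - \frac{401511}{2}} = - \frac{780308}{- \frac{282889}{2}} = \left(-780308\right) \left(- \frac{2}{282889}\right) = \frac{1560616}{282889}$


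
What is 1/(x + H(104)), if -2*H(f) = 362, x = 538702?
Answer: 1/538521 ≈ 1.8569e-6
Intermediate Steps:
H(f) = -181 (H(f) = -1/2*362 = -181)
1/(x + H(104)) = 1/(538702 - 181) = 1/538521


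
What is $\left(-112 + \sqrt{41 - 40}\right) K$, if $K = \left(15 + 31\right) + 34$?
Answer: $-8880$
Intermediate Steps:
$K = 80$ ($K = 46 + 34 = 80$)
$\left(-112 + \sqrt{41 - 40}\right) K = \left(-112 + \sqrt{41 - 40}\right) 80 = \left(-112 + \sqrt{1}\right) 80 = \left(-112 + 1\right) 80 = \left(-111\right) 80 = -8880$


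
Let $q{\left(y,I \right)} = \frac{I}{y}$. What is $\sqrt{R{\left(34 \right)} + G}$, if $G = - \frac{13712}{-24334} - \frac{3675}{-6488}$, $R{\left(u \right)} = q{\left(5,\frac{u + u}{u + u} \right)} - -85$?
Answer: $\frac{7 \sqrt{129711449055170}}{8580380} \approx 9.2914$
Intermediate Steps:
$R{\left(u \right)} = \frac{426}{5}$ ($R{\left(u \right)} = \frac{\left(u + u\right) \frac{1}{u + u}}{5} - -85 = \frac{2 u}{2 u} \frac{1}{5} + 85 = 2 u \frac{1}{2 u} \frac{1}{5} + 85 = 1 \cdot \frac{1}{5} + 85 = \frac{1}{5} + 85 = \frac{426}{5}$)
$G = \frac{89195453}{78939496}$ ($G = \left(-13712\right) \left(- \frac{1}{24334}\right) - - \frac{3675}{6488} = \frac{6856}{12167} + \frac{3675}{6488} = \frac{89195453}{78939496} \approx 1.1299$)
$\sqrt{R{\left(34 \right)} + G} = \sqrt{\frac{426}{5} + \frac{89195453}{78939496}} = \sqrt{\frac{34074202561}{394697480}} = \frac{7 \sqrt{129711449055170}}{8580380}$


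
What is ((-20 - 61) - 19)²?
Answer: 10000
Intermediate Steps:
((-20 - 61) - 19)² = (-81 - 19)² = (-100)² = 10000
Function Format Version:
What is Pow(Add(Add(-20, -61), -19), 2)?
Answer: 10000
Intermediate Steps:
Pow(Add(Add(-20, -61), -19), 2) = Pow(Add(-81, -19), 2) = Pow(-100, 2) = 10000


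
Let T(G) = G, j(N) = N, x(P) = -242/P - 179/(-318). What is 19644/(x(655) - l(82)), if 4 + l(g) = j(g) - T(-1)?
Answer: -4091648760/16414621 ≈ -249.27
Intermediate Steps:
x(P) = 179/318 - 242/P (x(P) = -242/P - 179*(-1/318) = -242/P + 179/318 = 179/318 - 242/P)
l(g) = -3 + g (l(g) = -4 + (g - 1*(-1)) = -4 + (g + 1) = -4 + (1 + g) = -3 + g)
19644/(x(655) - l(82)) = 19644/((179/318 - 242/655) - (-3 + 82)) = 19644/((179/318 - 242*1/655) - 1*79) = 19644/((179/318 - 242/655) - 79) = 19644/(40289/208290 - 79) = 19644/(-16414621/208290) = 19644*(-208290/16414621) = -4091648760/16414621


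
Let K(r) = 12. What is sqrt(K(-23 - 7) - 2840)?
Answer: 2*I*sqrt(707) ≈ 53.179*I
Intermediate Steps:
sqrt(K(-23 - 7) - 2840) = sqrt(12 - 2840) = sqrt(-2828) = 2*I*sqrt(707)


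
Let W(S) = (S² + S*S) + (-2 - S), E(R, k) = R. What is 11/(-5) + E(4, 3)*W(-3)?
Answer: 369/5 ≈ 73.800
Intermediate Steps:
W(S) = -2 - S + 2*S² (W(S) = (S² + S²) + (-2 - S) = 2*S² + (-2 - S) = -2 - S + 2*S²)
11/(-5) + E(4, 3)*W(-3) = 11/(-5) + 4*(-2 - 1*(-3) + 2*(-3)²) = 11*(-⅕) + 4*(-2 + 3 + 2*9) = -11/5 + 4*(-2 + 3 + 18) = -11/5 + 4*19 = -11/5 + 76 = 369/5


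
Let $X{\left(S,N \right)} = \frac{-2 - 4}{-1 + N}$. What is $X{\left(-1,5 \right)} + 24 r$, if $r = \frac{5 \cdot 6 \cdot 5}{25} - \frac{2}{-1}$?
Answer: $\frac{381}{2} \approx 190.5$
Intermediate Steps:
$X{\left(S,N \right)} = - \frac{6}{-1 + N}$
$r = 8$ ($r = 30 \cdot 5 \cdot \frac{1}{25} - -2 = 150 \cdot \frac{1}{25} + 2 = 6 + 2 = 8$)
$X{\left(-1,5 \right)} + 24 r = - \frac{6}{-1 + 5} + 24 \cdot 8 = - \frac{6}{4} + 192 = \left(-6\right) \frac{1}{4} + 192 = - \frac{3}{2} + 192 = \frac{381}{2}$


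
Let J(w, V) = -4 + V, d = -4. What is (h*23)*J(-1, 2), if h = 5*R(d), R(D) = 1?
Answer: -230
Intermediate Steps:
h = 5 (h = 5*1 = 5)
(h*23)*J(-1, 2) = (5*23)*(-4 + 2) = 115*(-2) = -230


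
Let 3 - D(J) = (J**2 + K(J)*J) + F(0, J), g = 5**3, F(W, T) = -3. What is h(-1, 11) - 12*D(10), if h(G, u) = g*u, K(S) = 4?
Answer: 2983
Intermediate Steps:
g = 125
h(G, u) = 125*u
D(J) = 6 - J**2 - 4*J (D(J) = 3 - ((J**2 + 4*J) - 3) = 3 - (-3 + J**2 + 4*J) = 3 + (3 - J**2 - 4*J) = 6 - J**2 - 4*J)
h(-1, 11) - 12*D(10) = 125*11 - 12*(6 - 1*10**2 - 4*10) = 1375 - 12*(6 - 1*100 - 40) = 1375 - 12*(6 - 100 - 40) = 1375 - 12*(-134) = 1375 + 1608 = 2983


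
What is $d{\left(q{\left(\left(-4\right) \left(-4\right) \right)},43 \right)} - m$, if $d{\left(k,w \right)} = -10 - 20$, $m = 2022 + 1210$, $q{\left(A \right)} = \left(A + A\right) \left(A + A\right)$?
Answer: $-3262$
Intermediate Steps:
$q{\left(A \right)} = 4 A^{2}$ ($q{\left(A \right)} = 2 A 2 A = 4 A^{2}$)
$m = 3232$
$d{\left(k,w \right)} = -30$ ($d{\left(k,w \right)} = -10 - 20 = -30$)
$d{\left(q{\left(\left(-4\right) \left(-4\right) \right)},43 \right)} - m = -30 - 3232 = -3262$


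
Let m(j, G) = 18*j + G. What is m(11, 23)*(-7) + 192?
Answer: -1355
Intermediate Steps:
m(j, G) = G + 18*j
m(11, 23)*(-7) + 192 = (23 + 18*11)*(-7) + 192 = (23 + 198)*(-7) + 192 = 221*(-7) + 192 = -1547 + 192 = -1355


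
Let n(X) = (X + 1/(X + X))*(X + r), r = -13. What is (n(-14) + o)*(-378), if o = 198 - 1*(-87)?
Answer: -501957/2 ≈ -2.5098e+5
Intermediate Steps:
n(X) = (-13 + X)*(X + 1/(2*X)) (n(X) = (X + 1/(X + X))*(X - 13) = (X + 1/(2*X))*(-13 + X) = (-13 + X)*(X + 1/(2*X)))
o = 285 (o = 198 + 87 = 285)
(n(-14) + o)*(-378) = ((½ + (-14)² - 13*(-14) - 13/2/(-14)) + 285)*(-378) = ((½ + 196 + 182 - 13/2*(-1/14)) + 285)*(-378) = ((½ + 196 + 182 + 13/28) + 285)*(-378) = (10611/28 + 285)*(-378) = (18591/28)*(-378) = -501957/2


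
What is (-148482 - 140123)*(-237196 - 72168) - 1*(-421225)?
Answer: 89284418445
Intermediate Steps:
(-148482 - 140123)*(-237196 - 72168) - 1*(-421225) = -288605*(-309364) + 421225 = 89283997220 + 421225 = 89284418445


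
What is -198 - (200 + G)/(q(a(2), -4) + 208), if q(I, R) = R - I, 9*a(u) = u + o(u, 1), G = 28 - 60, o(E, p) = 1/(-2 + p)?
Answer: -364842/1835 ≈ -198.82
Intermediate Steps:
G = -32
a(u) = -1/9 + u/9 (a(u) = (u + 1/(-2 + 1))/9 = (u + 1/(-1))/9 = (u - 1)/9 = (-1 + u)/9 = -1/9 + u/9)
-198 - (200 + G)/(q(a(2), -4) + 208) = -198 - (200 - 32)/((-4 - (-1/9 + (1/9)*2)) + 208) = -198 - 168/((-4 - (-1/9 + 2/9)) + 208) = -198 - 168/((-4 - 1*1/9) + 208) = -198 - 168/((-4 - 1/9) + 208) = -198 - 168/(-37/9 + 208) = -198 - 168/1835/9 = -198 - 168*9/1835 = -198 - 1*1512/1835 = -198 - 1512/1835 = -364842/1835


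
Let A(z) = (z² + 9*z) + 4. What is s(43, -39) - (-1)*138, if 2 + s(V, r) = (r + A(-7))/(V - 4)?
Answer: 5255/39 ≈ 134.74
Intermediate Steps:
A(z) = 4 + z² + 9*z
s(V, r) = -2 + (-10 + r)/(-4 + V) (s(V, r) = -2 + (r + (4 + (-7)² + 9*(-7)))/(V - 4) = -2 + (r + (4 + 49 - 63))/(-4 + V) = -2 + (r - 10)/(-4 + V) = -2 + (-10 + r)/(-4 + V))
s(43, -39) - (-1)*138 = (-2 - 39 - 2*43)/(-4 + 43) - (-1)*138 = (-2 - 39 - 86)/39 - 1*(-138) = (1/39)*(-127) + 138 = -127/39 + 138 = 5255/39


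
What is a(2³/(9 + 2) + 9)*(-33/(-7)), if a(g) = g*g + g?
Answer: 37878/77 ≈ 491.92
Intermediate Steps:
a(g) = g + g² (a(g) = g² + g = g + g²)
a(2³/(9 + 2) + 9)*(-33/(-7)) = ((2³/(9 + 2) + 9)*(1 + (2³/(9 + 2) + 9)))*(-33/(-7)) = ((8/11 + 9)*(1 + (8/11 + 9)))*(-33*(-⅐)) = ((8*(1/11) + 9)*(1 + (8*(1/11) + 9)))*(33/7) = ((8/11 + 9)*(1 + (8/11 + 9)))*(33/7) = (107*(1 + 107/11)/11)*(33/7) = ((107/11)*(118/11))*(33/7) = (12626/121)*(33/7) = 37878/77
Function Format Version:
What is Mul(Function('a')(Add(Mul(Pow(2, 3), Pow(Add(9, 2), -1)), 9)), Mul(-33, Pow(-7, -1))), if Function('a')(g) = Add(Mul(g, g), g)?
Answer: Rational(37878, 77) ≈ 491.92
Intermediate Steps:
Function('a')(g) = Add(g, Pow(g, 2)) (Function('a')(g) = Add(Pow(g, 2), g) = Add(g, Pow(g, 2)))
Mul(Function('a')(Add(Mul(Pow(2, 3), Pow(Add(9, 2), -1)), 9)), Mul(-33, Pow(-7, -1))) = Mul(Mul(Add(Mul(Pow(2, 3), Pow(Add(9, 2), -1)), 9), Add(1, Add(Mul(Pow(2, 3), Pow(Add(9, 2), -1)), 9))), Mul(-33, Pow(-7, -1))) = Mul(Mul(Add(Mul(8, Pow(11, -1)), 9), Add(1, Add(Mul(8, Pow(11, -1)), 9))), Mul(-33, Rational(-1, 7))) = Mul(Mul(Add(Mul(8, Rational(1, 11)), 9), Add(1, Add(Mul(8, Rational(1, 11)), 9))), Rational(33, 7)) = Mul(Mul(Add(Rational(8, 11), 9), Add(1, Add(Rational(8, 11), 9))), Rational(33, 7)) = Mul(Mul(Rational(107, 11), Add(1, Rational(107, 11))), Rational(33, 7)) = Mul(Mul(Rational(107, 11), Rational(118, 11)), Rational(33, 7)) = Mul(Rational(12626, 121), Rational(33, 7)) = Rational(37878, 77)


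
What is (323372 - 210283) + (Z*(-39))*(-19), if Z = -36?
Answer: 86413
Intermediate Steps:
(323372 - 210283) + (Z*(-39))*(-19) = (323372 - 210283) - 36*(-39)*(-19) = 113089 + 1404*(-19) = 113089 - 26676 = 86413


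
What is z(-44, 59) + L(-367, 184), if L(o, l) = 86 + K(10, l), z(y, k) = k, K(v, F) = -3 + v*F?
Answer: 1982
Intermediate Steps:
K(v, F) = -3 + F*v
L(o, l) = 83 + 10*l (L(o, l) = 86 + (-3 + l*10) = 86 + (-3 + 10*l) = 83 + 10*l)
z(-44, 59) + L(-367, 184) = 59 + (83 + 10*184) = 59 + (83 + 1840) = 59 + 1923 = 1982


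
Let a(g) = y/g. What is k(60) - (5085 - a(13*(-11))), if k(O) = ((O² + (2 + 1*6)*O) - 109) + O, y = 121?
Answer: -13713/13 ≈ -1054.8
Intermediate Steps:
a(g) = 121/g
k(O) = -109 + O² + 9*O (k(O) = ((O² + (2 + 6)*O) - 109) + O = ((O² + 8*O) - 109) + O = (-109 + O² + 8*O) + O = -109 + O² + 9*O)
k(60) - (5085 - a(13*(-11))) = (-109 + 60² + 9*60) - (5085 - 121/(13*(-11))) = (-109 + 3600 + 540) - (5085 - 121/(-143)) = 4031 - (5085 - 121*(-1)/143) = 4031 - (5085 - 1*(-11/13)) = 4031 - (5085 + 11/13) = 4031 - 1*66116/13 = 4031 - 66116/13 = -13713/13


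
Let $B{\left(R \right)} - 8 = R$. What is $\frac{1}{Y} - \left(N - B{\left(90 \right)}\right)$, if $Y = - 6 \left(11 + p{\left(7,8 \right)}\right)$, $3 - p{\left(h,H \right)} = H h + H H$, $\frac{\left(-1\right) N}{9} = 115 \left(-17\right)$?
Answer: $- \frac{11128091}{636} \approx -17497.0$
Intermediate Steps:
$B{\left(R \right)} = 8 + R$
$N = 17595$ ($N = - 9 \cdot 115 \left(-17\right) = \left(-9\right) \left(-1955\right) = 17595$)
$p{\left(h,H \right)} = 3 - H^{2} - H h$ ($p{\left(h,H \right)} = 3 - \left(H h + H H\right) = 3 - \left(H h + H^{2}\right) = 3 - \left(H^{2} + H h\right) = 3 - H^{2} - H h$)
$Y = 636$ ($Y = - 6 \left(11 - \left(61 + 56\right)\right) = - 6 \left(11 - 117\right) = \left(-6\right) \left(-106\right) = 636$)
$\frac{1}{Y} - \left(N - B{\left(90 \right)}\right) = \frac{1}{636} - \left(17595 - \left(8 + 90\right)\right) = \frac{1}{636} - \left(17595 - 98\right) = \frac{1}{636} - 17497 = - \frac{11128091}{636}$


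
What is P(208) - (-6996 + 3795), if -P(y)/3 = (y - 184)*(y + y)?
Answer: -26751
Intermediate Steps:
P(y) = -6*y*(-184 + y) (P(y) = -3*(y - 184)*(y + y) = -3*(-184 + y)*2*y = -6*y*(-184 + y))
P(208) - (-6996 + 3795) = 6*208*(184 - 1*208) - (-6996 + 3795) = 6*208*(184 - 208) - 1*(-3201) = 6*208*(-24) + 3201 = -29952 + 3201 = -26751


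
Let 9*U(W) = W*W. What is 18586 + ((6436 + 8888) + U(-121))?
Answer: 319831/9 ≈ 35537.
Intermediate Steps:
U(W) = W²/9 (U(W) = (W*W)/9 = W²/9)
18586 + ((6436 + 8888) + U(-121)) = 18586 + ((6436 + 8888) + (⅑)*(-121)²) = 18586 + (15324 + (⅑)*14641) = 18586 + (15324 + 14641/9) = 18586 + 152557/9 = 319831/9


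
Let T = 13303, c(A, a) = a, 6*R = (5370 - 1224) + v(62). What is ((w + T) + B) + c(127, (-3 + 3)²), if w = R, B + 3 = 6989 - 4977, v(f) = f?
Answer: 48040/3 ≈ 16013.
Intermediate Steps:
R = 2104/3 (R = ((5370 - 1224) + 62)/6 = (4146 + 62)/6 = (⅙)*4208 = 2104/3 ≈ 701.33)
B = 2009 (B = -3 + (6989 - 4977) = -3 + 2012 = 2009)
w = 2104/3 ≈ 701.33
((w + T) + B) + c(127, (-3 + 3)²) = ((2104/3 + 13303) + 2009) + (-3 + 3)² = (42013/3 + 2009) + 0² = 48040/3 + 0 = 48040/3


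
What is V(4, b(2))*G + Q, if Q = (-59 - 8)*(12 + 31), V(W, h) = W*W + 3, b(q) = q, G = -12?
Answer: -3109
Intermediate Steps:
V(W, h) = 3 + W**2 (V(W, h) = W**2 + 3 = 3 + W**2)
Q = -2881 (Q = -67*43 = -2881)
V(4, b(2))*G + Q = (3 + 4**2)*(-12) - 2881 = (3 + 16)*(-12) - 2881 = 19*(-12) - 2881 = -228 - 2881 = -3109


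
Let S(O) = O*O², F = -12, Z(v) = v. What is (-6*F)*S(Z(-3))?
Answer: -1944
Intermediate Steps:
S(O) = O³
(-6*F)*S(Z(-3)) = -6*(-12)*(-3)³ = 72*(-27) = -1944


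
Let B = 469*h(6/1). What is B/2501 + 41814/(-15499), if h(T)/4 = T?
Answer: 69879930/38762999 ≈ 1.8027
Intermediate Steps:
h(T) = 4*T
B = 11256 (B = 469*(4*(6/1)) = 469*(4*(6*1)) = 469*(4*6) = 469*24 = 11256)
B/2501 + 41814/(-15499) = 11256/2501 + 41814/(-15499) = 11256*(1/2501) + 41814*(-1/15499) = 11256/2501 - 41814/15499 = 69879930/38762999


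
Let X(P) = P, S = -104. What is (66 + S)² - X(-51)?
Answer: 1495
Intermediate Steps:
(66 + S)² - X(-51) = (66 - 104)² - 1*(-51) = (-38)² + 51 = 1444 + 51 = 1495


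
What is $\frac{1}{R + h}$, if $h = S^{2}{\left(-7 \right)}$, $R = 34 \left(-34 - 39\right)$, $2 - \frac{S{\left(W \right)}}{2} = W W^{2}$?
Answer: $\frac{1}{473618} \approx 2.1114 \cdot 10^{-6}$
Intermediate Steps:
$S{\left(W \right)} = 4 - 2 W^{3}$ ($S{\left(W \right)} = 4 - 2 W W^{2} = 4 - 2 W^{3}$)
$R = -2482$ ($R = 34 \left(-73\right) = -2482$)
$h = 476100$ ($h = \left(4 - 2 \left(-7\right)^{3}\right)^{2} = \left(4 - -686\right)^{2} = \left(4 + 686\right)^{2} = 690^{2} = 476100$)
$\frac{1}{R + h} = \frac{1}{-2482 + 476100} = \frac{1}{473618}$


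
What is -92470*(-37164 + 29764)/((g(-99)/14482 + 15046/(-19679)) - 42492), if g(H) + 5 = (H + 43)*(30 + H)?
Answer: -195013261727284000/12109991339687 ≈ -16104.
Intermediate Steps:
g(H) = -5 + (30 + H)*(43 + H) (g(H) = -5 + (H + 43)*(30 + H) = -5 + (43 + H)*(30 + H) = -5 + (30 + H)*(43 + H))
-92470*(-37164 + 29764)/((g(-99)/14482 + 15046/(-19679)) - 42492) = -92470*(-37164 + 29764)/(((1285 + (-99)² + 73*(-99))/14482 + 15046/(-19679)) - 42492) = -92470*(-7400/(((1285 + 9801 - 7227)*(1/14482) + 15046*(-1/19679)) - 42492)) = -92470*(-7400/((3859*(1/14482) - 15046/19679) - 42492)) = -92470*(-7400/((3859/14482 - 15046/19679) - 42492)) = -92470*(-7400/(-141954911/284991278 - 42492)) = -92470/((-12109991339687/284991278*(-1/7400))) = -92470/12109991339687/2108935457200 = -92470*2108935457200/12109991339687 = -195013261727284000/12109991339687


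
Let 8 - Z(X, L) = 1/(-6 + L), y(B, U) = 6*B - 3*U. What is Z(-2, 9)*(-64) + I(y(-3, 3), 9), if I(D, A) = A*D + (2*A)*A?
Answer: -1715/3 ≈ -571.67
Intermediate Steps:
y(B, U) = -3*U + 6*B
Z(X, L) = 8 - 1/(-6 + L)
I(D, A) = 2*A² + A*D (I(D, A) = A*D + 2*A² = 2*A² + A*D)
Z(-2, 9)*(-64) + I(y(-3, 3), 9) = ((-49 + 8*9)/(-6 + 9))*(-64) + 9*((-3*3 + 6*(-3)) + 2*9) = ((-49 + 72)/3)*(-64) + 9*((-9 - 18) + 18) = ((⅓)*23)*(-64) + 9*(-27 + 18) = (23/3)*(-64) + 9*(-9) = -1472/3 - 81 = -1715/3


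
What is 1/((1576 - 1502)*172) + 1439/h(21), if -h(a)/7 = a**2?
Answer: -18312505/39291336 ≈ -0.46607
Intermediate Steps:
h(a) = -7*a**2
1/((1576 - 1502)*172) + 1439/h(21) = 1/((1576 - 1502)*172) + 1439/((-7*21**2)) = (1/172)/74 + 1439/((-7*441)) = (1/74)*(1/172) + 1439/(-3087) = 1/12728 + 1439*(-1/3087) = 1/12728 - 1439/3087 = -18312505/39291336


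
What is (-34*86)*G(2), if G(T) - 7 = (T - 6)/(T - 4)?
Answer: -26316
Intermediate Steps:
G(T) = 7 + (-6 + T)/(-4 + T) (G(T) = 7 + (T - 6)/(T - 4) = 7 + (-6 + T)/(-4 + T))
(-34*86)*G(2) = (-34*86)*(2*(-17 + 4*2)/(-4 + 2)) = -5848*(-17 + 8)/(-2) = -5848*(-1)*(-9)/2 = -2924*9 = -26316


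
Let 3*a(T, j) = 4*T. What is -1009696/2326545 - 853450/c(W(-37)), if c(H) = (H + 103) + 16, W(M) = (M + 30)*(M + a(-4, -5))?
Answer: -2979013785983/1449437535 ≈ -2055.3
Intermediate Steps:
a(T, j) = 4*T/3 (a(T, j) = (4*T)/3 = 4*T/3)
W(M) = (30 + M)*(-16/3 + M) (W(M) = (M + 30)*(M + (4/3)*(-4)) = (30 + M)*(M - 16/3) = (30 + M)*(-16/3 + M))
c(H) = 119 + H (c(H) = (103 + H) + 16 = 119 + H)
-1009696/2326545 - 853450/c(W(-37)) = -1009696/2326545 - 853450/(119 + (-160 + (-37)² + (74/3)*(-37))) = -1009696*1/2326545 - 853450/(119 + (-160 + 1369 - 2738/3)) = -1009696/2326545 - 853450/(119 + 889/3) = -1009696/2326545 - 853450/1246/3 = -1009696/2326545 - 853450*3/1246 = -1009696/2326545 - 1280175/623 = -2979013785983/1449437535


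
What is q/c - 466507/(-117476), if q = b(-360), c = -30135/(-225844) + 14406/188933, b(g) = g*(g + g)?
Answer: 10071918674446486777/8147738873036 ≈ 1.2362e+6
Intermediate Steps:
b(g) = 2*g² (b(g) = g*(2*g) = 2*g²)
c = 8947004619/42669384452 (c = -30135*(-1/225844) + 14406*(1/188933) = 30135/225844 + 14406/188933 = 8947004619/42669384452 ≈ 0.20968)
q = 259200 (q = 2*(-360)² = 2*129600 = 259200)
q/c - 466507/(-117476) = 259200/(8947004619/42669384452) - 466507/(-117476) = 259200*(42669384452/8947004619) - 466507*(-1/117476) = 3686634816652800/2982334873 + 10849/2732 = 10071918674446486777/8147738873036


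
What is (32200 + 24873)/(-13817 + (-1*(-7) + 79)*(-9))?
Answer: -57073/14591 ≈ -3.9115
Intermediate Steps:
(32200 + 24873)/(-13817 + (-1*(-7) + 79)*(-9)) = 57073/(-13817 + (7 + 79)*(-9)) = 57073/(-13817 + 86*(-9)) = 57073/(-13817 - 774) = 57073/(-14591) = 57073*(-1/14591) = -57073/14591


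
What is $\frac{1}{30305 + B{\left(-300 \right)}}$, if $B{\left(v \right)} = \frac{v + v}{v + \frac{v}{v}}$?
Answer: $\frac{299}{9061795} \approx 3.2996 \cdot 10^{-5}$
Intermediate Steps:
$B{\left(v \right)} = \frac{2 v}{1 + v}$ ($B{\left(v \right)} = \frac{2 v}{v + 1} = \frac{2 v}{1 + v}$)
$\frac{1}{30305 + B{\left(-300 \right)}} = \frac{1}{30305 + 2 \left(-300\right) \frac{1}{1 - 300}} = \frac{1}{30305 + 2 \left(-300\right) \frac{1}{-299}} = \frac{1}{30305 + 2 \left(-300\right) \left(- \frac{1}{299}\right)} = \frac{1}{30305 + \frac{600}{299}} = \frac{1}{\frac{9061795}{299}} = \frac{299}{9061795}$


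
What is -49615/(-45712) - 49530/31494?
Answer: -116923425/239942288 ≈ -0.48730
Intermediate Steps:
-49615/(-45712) - 49530/31494 = -49615*(-1/45712) - 49530*1/31494 = 49615/45712 - 8255/5249 = -116923425/239942288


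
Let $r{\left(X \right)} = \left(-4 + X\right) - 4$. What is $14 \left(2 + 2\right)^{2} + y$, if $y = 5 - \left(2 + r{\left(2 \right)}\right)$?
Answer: $233$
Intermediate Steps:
$r{\left(X \right)} = -8 + X$
$y = 9$ ($y = 5 - -4 = 5 + \left(-2 + 6\right) = 5 + 4 = 9$)
$14 \left(2 + 2\right)^{2} + y = 14 \left(2 + 2\right)^{2} + 9 = 14 \cdot 4^{2} + 9 = 14 \cdot 16 + 9 = 224 + 9 = 233$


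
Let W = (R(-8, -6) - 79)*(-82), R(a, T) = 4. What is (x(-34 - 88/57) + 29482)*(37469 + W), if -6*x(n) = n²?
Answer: 12444880883204/9747 ≈ 1.2768e+9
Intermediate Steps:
x(n) = -n²/6
W = 6150 (W = (4 - 79)*(-82) = -75*(-82) = 6150)
(x(-34 - 88/57) + 29482)*(37469 + W) = (-(-34 - 88/57)²/6 + 29482)*(37469 + 6150) = (-(-34 - 88*1/57)²/6 + 29482)*43619 = (-(-34 - 88/57)²/6 + 29482)*43619 = (-(-2026/57)²/6 + 29482)*43619 = (-⅙*4104676/3249 + 29482)*43619 = (-2052338/9747 + 29482)*43619 = (285308716/9747)*43619 = 12444880883204/9747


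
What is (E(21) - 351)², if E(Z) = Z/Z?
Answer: 122500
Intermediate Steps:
E(Z) = 1
(E(21) - 351)² = (1 - 351)² = (-350)² = 122500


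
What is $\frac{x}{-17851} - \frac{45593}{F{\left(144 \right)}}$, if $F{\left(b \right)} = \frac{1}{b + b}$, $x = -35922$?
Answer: $- \frac{234397589262}{17851} \approx -1.3131 \cdot 10^{7}$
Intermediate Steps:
$F{\left(b \right)} = \frac{1}{2 b}$
$\frac{x}{-17851} - \frac{45593}{F{\left(144 \right)}} = - \frac{35922}{-17851} - \frac{45593}{\frac{1}{2} \cdot \frac{1}{144}} = \left(-35922\right) \left(- \frac{1}{17851}\right) - \frac{45593}{\frac{1}{2} \cdot \frac{1}{144}} = \frac{35922}{17851} - 45593 \frac{1}{\frac{1}{288}} = \frac{35922}{17851} - 13130784 = - \frac{234397589262}{17851}$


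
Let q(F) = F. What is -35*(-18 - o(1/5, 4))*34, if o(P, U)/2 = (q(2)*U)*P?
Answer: 25228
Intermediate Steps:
o(P, U) = 4*P*U (o(P, U) = 2*((2*U)*P) = 2*(2*P*U) = 4*P*U)
-35*(-18 - o(1/5, 4))*34 = -35*(-18 - 4*4/5)*34 = -35*(-18 - 1*16/5)*34 = -35*(-18 - 16/5)*34 = -35*(-106/5)*34 = 742*34 = 25228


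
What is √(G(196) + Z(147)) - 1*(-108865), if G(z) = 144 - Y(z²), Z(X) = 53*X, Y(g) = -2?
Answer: 108865 + √7937 ≈ 1.0895e+5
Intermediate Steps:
G(z) = 146 (G(z) = 144 - 1*(-2) = 144 + 2 = 146)
√(G(196) + Z(147)) - 1*(-108865) = √(146 + 53*147) - 1*(-108865) = √(146 + 7791) + 108865 = √7937 + 108865 = 108865 + √7937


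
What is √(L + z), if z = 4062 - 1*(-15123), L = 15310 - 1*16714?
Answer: √17781 ≈ 133.35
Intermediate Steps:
L = -1404 (L = 15310 - 16714 = -1404)
z = 19185 (z = 4062 + 15123 = 19185)
√(L + z) = √(-1404 + 19185) = √17781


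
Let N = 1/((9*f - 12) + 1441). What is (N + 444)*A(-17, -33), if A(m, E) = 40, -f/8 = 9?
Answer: 13870600/781 ≈ 17760.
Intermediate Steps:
f = -72 (f = -8*9 = -72)
N = 1/781 (N = 1/((9*(-72) - 12) + 1441) = 1/((-648 - 12) + 1441) = 1/(-660 + 1441) = 1/781 ≈ 0.0012804)
(N + 444)*A(-17, -33) = (1/781 + 444)*40 = (346765/781)*40 = 13870600/781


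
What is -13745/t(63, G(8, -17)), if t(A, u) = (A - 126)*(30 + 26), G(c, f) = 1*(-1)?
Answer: 13745/3528 ≈ 3.8960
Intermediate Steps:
G(c, f) = -1
t(A, u) = -7056 + 56*A (t(A, u) = (-126 + A)*56 = -7056 + 56*A)
-13745/t(63, G(8, -17)) = -13745/(-7056 + 56*63) = -13745/(-7056 + 3528) = -13745/(-3528) = -13745*(-1/3528) = 13745/3528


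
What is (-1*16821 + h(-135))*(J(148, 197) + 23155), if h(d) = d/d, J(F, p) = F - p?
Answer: -388642920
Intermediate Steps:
h(d) = 1
(-1*16821 + h(-135))*(J(148, 197) + 23155) = (-1*16821 + 1)*((148 - 1*197) + 23155) = (-16821 + 1)*((148 - 197) + 23155) = -16820*(-49 + 23155) = -16820*23106 = -388642920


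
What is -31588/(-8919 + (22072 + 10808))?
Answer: -31588/23961 ≈ -1.3183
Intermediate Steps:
-31588/(-8919 + (22072 + 10808)) = -31588/(-8919 + 32880) = -31588/23961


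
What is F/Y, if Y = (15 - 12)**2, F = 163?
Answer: 163/9 ≈ 18.111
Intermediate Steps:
Y = 9 (Y = 3**2 = 9)
F/Y = 163/9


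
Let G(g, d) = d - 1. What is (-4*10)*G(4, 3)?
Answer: -80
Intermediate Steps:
G(g, d) = -1 + d
(-4*10)*G(4, 3) = (-4*10)*(-1 + 3) = -40*2 = -80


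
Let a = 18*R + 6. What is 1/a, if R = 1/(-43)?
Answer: 43/240 ≈ 0.17917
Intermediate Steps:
R = -1/43 ≈ -0.023256
a = 240/43 (a = 18*(-1/43) + 6 = -18/43 + 6 = 240/43 ≈ 5.5814)
1/a = 1/(240/43) = 43/240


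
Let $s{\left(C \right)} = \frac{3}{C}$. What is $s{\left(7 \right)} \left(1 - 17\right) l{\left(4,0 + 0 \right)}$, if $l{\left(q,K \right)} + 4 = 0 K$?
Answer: $\frac{192}{7} \approx 27.429$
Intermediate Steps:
$l{\left(q,K \right)} = -4$ ($l{\left(q,K \right)} = -4 + 0 K = -4 + 0 = -4$)
$s{\left(7 \right)} \left(1 - 17\right) l{\left(4,0 + 0 \right)} = \frac{3}{7} \left(1 - 17\right) \left(-4\right) = 3 \cdot \frac{1}{7} \left(1 - 17\right) \left(-4\right) = \frac{3}{7} \left(-16\right) \left(-4\right) = \left(- \frac{48}{7}\right) \left(-4\right) = \frac{192}{7}$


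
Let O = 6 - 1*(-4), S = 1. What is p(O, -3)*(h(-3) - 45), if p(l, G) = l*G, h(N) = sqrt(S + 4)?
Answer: 1350 - 30*sqrt(5) ≈ 1282.9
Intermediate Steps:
O = 10 (O = 6 + 4 = 10)
h(N) = sqrt(5) (h(N) = sqrt(1 + 4) = sqrt(5))
p(l, G) = G*l
p(O, -3)*(h(-3) - 45) = (-3*10)*(sqrt(5) - 45) = -30*(-45 + sqrt(5)) = 1350 - 30*sqrt(5)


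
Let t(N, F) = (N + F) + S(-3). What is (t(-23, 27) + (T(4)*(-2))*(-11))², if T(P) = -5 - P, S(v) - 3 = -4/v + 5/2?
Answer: 1261129/36 ≈ 35031.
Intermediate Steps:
S(v) = 11/2 - 4/v (S(v) = 3 + (-4/v + 5/2) = 3 + (5/2 - 4/v) = 11/2 - 4/v)
t(N, F) = 41/6 + F + N (t(N, F) = (N + F) + (11/2 - 4/(-3)) = (F + N) + (11/2 - 4*(-⅓)) = (F + N) + (11/2 + 4/3) = (F + N) + 41/6 = 41/6 + F + N)
(t(-23, 27) + (T(4)*(-2))*(-11))² = ((41/6 + 27 - 23) + ((-5 - 1*4)*(-2))*(-11))² = (65/6 + ((-5 - 4)*(-2))*(-11))² = (65/6 - 9*(-2)*(-11))² = (65/6 + 18*(-11))² = (65/6 - 198)² = (-1123/6)² = 1261129/36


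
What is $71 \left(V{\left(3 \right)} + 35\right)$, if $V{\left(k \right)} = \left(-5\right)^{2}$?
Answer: $4260$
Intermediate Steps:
$V{\left(k \right)} = 25$
$71 \left(V{\left(3 \right)} + 35\right) = 71 \left(25 + 35\right) = 71 \cdot 60 = 4260$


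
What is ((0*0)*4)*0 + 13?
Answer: 13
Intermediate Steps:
((0*0)*4)*0 + 13 = (0*4)*0 + 13 = 0*0 + 13 = 0 + 13 = 13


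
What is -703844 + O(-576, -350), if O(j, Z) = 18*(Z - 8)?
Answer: -710288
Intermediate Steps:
O(j, Z) = -144 + 18*Z (O(j, Z) = 18*(-8 + Z) = -144 + 18*Z)
-703844 + O(-576, -350) = -703844 + (-144 + 18*(-350)) = -703844 + (-144 - 6300) = -703844 - 6444 = -710288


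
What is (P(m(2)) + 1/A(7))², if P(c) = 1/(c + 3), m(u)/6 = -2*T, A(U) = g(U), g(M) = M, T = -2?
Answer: 1156/35721 ≈ 0.032362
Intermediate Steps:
A(U) = U
m(u) = 24 (m(u) = 6*(-2*(-2)) = 6*4 = 24)
P(c) = 1/(3 + c)
(P(m(2)) + 1/A(7))² = (1/(3 + 24) + 1/7)² = (1/27 + ⅐)² = (34/189)² = 1156/35721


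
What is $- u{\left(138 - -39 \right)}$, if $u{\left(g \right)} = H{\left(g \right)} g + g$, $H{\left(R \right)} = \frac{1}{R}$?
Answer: $-178$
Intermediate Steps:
$u{\left(g \right)} = 1 + g$ ($u{\left(g \right)} = \frac{g}{g} + g = 1 + g$)
$- u{\left(138 - -39 \right)} = - (1 + \left(138 - -39\right)) = - (1 + \left(138 + 39\right)) = - (1 + 177) = \left(-1\right) 178 = -178$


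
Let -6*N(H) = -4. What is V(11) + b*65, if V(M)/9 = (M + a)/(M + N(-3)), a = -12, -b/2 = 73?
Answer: -332177/35 ≈ -9490.8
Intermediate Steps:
b = -146 (b = -2*73 = -146)
N(H) = ⅔ (N(H) = -⅙*(-4) = ⅔)
V(M) = 9*(-12 + M)/(⅔ + M) (V(M) = 9*((M - 12)/(M + ⅔)) = 9*((-12 + M)/(⅔ + M)) = 9*(-12 + M)/(⅔ + M))
V(11) + b*65 = 27*(-12 + 11)/(2 + 3*11) - 146*65 = 27*(-1)/(2 + 33) - 9490 = 27*(-1)/35 - 9490 = 27*(1/35)*(-1) - 9490 = -27/35 - 9490 = -332177/35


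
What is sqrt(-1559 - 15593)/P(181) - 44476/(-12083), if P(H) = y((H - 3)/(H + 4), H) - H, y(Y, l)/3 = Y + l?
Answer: 44476/12083 + 185*I*sqrt(67)/4219 ≈ 3.6809 + 0.35892*I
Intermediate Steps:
y(Y, l) = 3*Y + 3*l (y(Y, l) = 3*(Y + l) = 3*Y + 3*l)
P(H) = 2*H + 3*(-3 + H)/(4 + H) (P(H) = (3*((H - 3)/(H + 4)) + 3*H) - H = (3*((-3 + H)/(4 + H)) + 3*H) - H = (3*(-3 + H)/(4 + H) + 3*H) - H = (3*H + 3*(-3 + H)/(4 + H)) - H = 2*H + 3*(-3 + H)/(4 + H))
sqrt(-1559 - 15593)/P(181) - 44476/(-12083) = sqrt(-1559 - 15593)/(((-9 + 2*181**2 + 11*181)/(4 + 181))) - 44476/(-12083) = sqrt(-17152)/(((-9 + 2*32761 + 1991)/185)) - 44476*(-1/12083) = (16*I*sqrt(67))/(((-9 + 65522 + 1991)/185)) + 44476/12083 = (16*I*sqrt(67))/(((1/185)*67504)) + 44476/12083 = (16*I*sqrt(67))/(67504/185) + 44476/12083 = (16*I*sqrt(67))*(185/67504) + 44476/12083 = 185*I*sqrt(67)/4219 + 44476/12083 = 44476/12083 + 185*I*sqrt(67)/4219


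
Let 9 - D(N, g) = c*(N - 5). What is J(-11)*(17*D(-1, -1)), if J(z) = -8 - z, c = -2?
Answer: -153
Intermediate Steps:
D(N, g) = -1 + 2*N (D(N, g) = 9 - (-2)*(N - 5) = 9 - (-2)*(-5 + N) = 9 - (10 - 2*N) = 9 + (-10 + 2*N) = -1 + 2*N)
J(-11)*(17*D(-1, -1)) = (-8 - 1*(-11))*(17*(-1 + 2*(-1))) = (-8 + 11)*(17*(-1 - 2)) = 3*(17*(-3)) = 3*(-51) = -153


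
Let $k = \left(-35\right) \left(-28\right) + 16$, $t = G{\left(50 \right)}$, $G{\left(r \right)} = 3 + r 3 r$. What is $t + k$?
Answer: $8499$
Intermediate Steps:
$G{\left(r \right)} = 3 + 3 r^{2}$ ($G{\left(r \right)} = 3 + 3 r r = 3 + 3 r^{2}$)
$t = 7503$ ($t = 3 + 3 \cdot 50^{2} = 3 + 3 \cdot 2500 = 3 + 7500 = 7503$)
$k = 996$ ($k = 980 + 16 = 996$)
$t + k = 7503 + 996 = 8499$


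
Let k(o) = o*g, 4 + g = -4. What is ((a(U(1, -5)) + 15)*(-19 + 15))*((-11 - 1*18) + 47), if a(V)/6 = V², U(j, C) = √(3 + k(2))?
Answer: 4536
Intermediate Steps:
g = -8 (g = -4 - 4 = -8)
k(o) = -8*o (k(o) = o*(-8) = -8*o)
U(j, C) = I*√13 (U(j, C) = √(3 - 8*2) = √(3 - 16) = √(-13) = I*√13)
a(V) = 6*V²
((a(U(1, -5)) + 15)*(-19 + 15))*((-11 - 1*18) + 47) = ((6*(I*√13)² + 15)*(-19 + 15))*((-11 - 1*18) + 47) = ((6*(-13) + 15)*(-4))*((-11 - 18) + 47) = ((-78 + 15)*(-4))*(-29 + 47) = -63*(-4)*18 = 252*18 = 4536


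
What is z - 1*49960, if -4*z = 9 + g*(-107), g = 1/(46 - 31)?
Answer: -749407/15 ≈ -49960.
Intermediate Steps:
g = 1/15 ≈ 0.066667
z = -7/15 (z = -(9 + (1/15)*(-107))/4 = -(9 - 107/15)/4 = -1/4*28/15 = -7/15 ≈ -0.46667)
z - 1*49960 = -7/15 - 1*49960 = -7/15 - 49960 = -749407/15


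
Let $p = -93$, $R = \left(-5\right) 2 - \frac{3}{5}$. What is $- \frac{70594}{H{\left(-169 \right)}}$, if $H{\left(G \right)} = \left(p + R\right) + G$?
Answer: $\frac{7510}{29} \approx 258.97$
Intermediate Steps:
$R = - \frac{53}{5}$ ($R = -10 - \frac{3}{5} = - \frac{53}{5} \approx -10.6$)
$H{\left(G \right)} = - \frac{518}{5} + G$ ($H{\left(G \right)} = \left(-93 - \frac{53}{5}\right) + G = - \frac{518}{5} + G$)
$- \frac{70594}{H{\left(-169 \right)}} = - \frac{70594}{- \frac{518}{5} - 169} = - \frac{70594}{- \frac{1363}{5}} = \left(-70594\right) \left(- \frac{5}{1363}\right) = \frac{7510}{29}$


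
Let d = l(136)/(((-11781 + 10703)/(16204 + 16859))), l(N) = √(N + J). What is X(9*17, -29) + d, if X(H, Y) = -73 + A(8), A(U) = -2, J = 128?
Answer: -75 - 33063*√66/539 ≈ -573.34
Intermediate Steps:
X(H, Y) = -75 (X(H, Y) = -73 - 2 = -75)
l(N) = √(128 + N) (l(N) = √(N + 128) = √(128 + N))
d = -33063*√66/539 (d = √(128 + 136)/(((-11781 + 10703)/(16204 + 16859))) = √264/((-1078/33063)) = (2*√66)/((-1078*1/33063)) = (2*√66)/(-1078/33063) = (2*√66)*(-33063/1078) = -33063*√66/539 ≈ -498.34)
X(9*17, -29) + d = -75 - 33063*√66/539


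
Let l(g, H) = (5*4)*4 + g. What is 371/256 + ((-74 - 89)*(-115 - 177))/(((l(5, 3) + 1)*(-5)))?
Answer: -6012523/55040 ≈ -109.24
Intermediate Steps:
l(g, H) = 80 + g (l(g, H) = 20*4 + g = 80 + g)
371/256 + ((-74 - 89)*(-115 - 177))/(((l(5, 3) + 1)*(-5))) = 371/256 + ((-74 - 89)*(-115 - 177))/((((80 + 5) + 1)*(-5))) = 371*(1/256) + (-163*(-292))/(((85 + 1)*(-5))) = 371/256 + 47596/((86*(-5))) = 371/256 + 47596/(-430) = 371/256 + 47596*(-1/430) = 371/256 - 23798/215 = -6012523/55040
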